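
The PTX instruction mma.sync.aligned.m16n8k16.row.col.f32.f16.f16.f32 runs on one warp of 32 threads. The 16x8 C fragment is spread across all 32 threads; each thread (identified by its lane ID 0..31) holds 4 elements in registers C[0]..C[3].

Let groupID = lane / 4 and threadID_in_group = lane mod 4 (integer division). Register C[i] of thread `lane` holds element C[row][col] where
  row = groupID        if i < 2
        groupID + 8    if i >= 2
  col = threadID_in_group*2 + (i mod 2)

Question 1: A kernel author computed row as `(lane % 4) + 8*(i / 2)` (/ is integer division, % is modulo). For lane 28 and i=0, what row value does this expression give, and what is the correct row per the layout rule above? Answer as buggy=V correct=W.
buggy=0 correct=7

`(lane % 4) + 8*(i / 2)`[28,0]->0
lane 28: g=7 (28/4), t=0 (28%4)
i=0: r=7+0=7, c=0*2+0=0
row: 0 vs 7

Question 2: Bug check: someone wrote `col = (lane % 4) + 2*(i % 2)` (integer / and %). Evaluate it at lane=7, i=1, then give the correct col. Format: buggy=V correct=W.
`(lane % 4) + 2*(i % 2)`[7,1]->5
L=7->g=7>>2=1, t=7&3=3
[1]->row 1+0=1  col 3·2+1=7
col: 5 vs 7

buggy=5 correct=7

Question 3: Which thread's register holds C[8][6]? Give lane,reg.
3,2

r=8->g=0,rb=1  c=6->t=3,b0=0
L=0*4+3=3  i=1*2+0=2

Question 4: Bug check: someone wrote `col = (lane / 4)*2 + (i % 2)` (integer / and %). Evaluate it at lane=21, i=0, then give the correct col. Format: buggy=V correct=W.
`(lane / 4)*2 + (i % 2)`[21,0]->10
lane 21->21/4=5, 21 mod 4=1
i=0  r:5+0->5  c:2·1+0->2
col: 10 vs 2

buggy=10 correct=2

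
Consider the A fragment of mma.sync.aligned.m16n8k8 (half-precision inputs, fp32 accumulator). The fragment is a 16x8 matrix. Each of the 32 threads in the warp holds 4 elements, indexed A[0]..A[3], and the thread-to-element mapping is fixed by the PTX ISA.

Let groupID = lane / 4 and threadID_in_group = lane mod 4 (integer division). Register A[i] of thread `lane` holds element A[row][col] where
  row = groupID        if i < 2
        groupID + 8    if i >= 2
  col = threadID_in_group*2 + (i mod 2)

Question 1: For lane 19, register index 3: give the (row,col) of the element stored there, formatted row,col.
lane 19: gr=4 (19/4), th=3 (19%4)
i=3: r=4+8=12, c=3*2+1=7

12,7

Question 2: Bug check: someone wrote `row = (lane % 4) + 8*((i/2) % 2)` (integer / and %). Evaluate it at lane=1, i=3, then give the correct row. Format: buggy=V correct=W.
buggy=9 correct=8

`(lane % 4) + 8*((i/2) % 2)`[1,3]->9
lane 1: g=0 (1/4), t=1 (1%4)
i=3: r=0+8=8, c=1*2+1=3
row: 9 vs 8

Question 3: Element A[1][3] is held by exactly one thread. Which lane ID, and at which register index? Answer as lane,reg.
5,1

r=1->g=1,rb=0  c=3->t=1,b0=1
L=1*4+1=5  i=0*2+1=1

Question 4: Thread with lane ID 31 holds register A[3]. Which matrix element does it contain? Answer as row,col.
15,7

31: G=7,T=3
[3] (7+8,3*2+1) = (15,7)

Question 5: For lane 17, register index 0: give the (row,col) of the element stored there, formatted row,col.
4,2

lane 17: gid=4 (17/4), tid=1 (17%4)
i=0: r=4+0=4, c=1*2+0=2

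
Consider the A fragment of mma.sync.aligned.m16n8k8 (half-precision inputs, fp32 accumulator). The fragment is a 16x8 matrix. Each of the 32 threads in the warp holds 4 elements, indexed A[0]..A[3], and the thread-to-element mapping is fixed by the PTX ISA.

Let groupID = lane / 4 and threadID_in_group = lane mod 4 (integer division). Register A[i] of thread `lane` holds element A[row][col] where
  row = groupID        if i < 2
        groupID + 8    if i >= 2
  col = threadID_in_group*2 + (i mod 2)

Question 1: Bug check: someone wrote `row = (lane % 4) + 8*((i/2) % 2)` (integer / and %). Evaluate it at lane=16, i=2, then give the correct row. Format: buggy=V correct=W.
buggy=8 correct=12

`(lane % 4) + 8*((i/2) % 2)`[16,2]=>8
lane 16: grp=4 (16/4), tig=0 (16%4)
i=2: r=4+8=12, c=0*2+0=0
row: 8 vs 12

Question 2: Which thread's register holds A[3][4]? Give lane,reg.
14,0

r: 3->gid=3,r8=0  c: 4->tid=2,i&1=0
L=3*4+2=14  i=0*2+0=0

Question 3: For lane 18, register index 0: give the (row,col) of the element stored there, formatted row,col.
lane 18: g=4 (18/4), t=2 (18%4)
i=0: r=4+0=4, c=2*2+0=4

4,4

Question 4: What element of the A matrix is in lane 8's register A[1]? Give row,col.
2,1

8: gr=2,th=0
[1] (2+0,0*2+1) = (2,1)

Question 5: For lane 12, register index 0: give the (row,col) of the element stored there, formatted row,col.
3,0

lane 12: G=3 (12/4), T=0 (12%4)
i=0: r=3+0=3, c=0*2+0=0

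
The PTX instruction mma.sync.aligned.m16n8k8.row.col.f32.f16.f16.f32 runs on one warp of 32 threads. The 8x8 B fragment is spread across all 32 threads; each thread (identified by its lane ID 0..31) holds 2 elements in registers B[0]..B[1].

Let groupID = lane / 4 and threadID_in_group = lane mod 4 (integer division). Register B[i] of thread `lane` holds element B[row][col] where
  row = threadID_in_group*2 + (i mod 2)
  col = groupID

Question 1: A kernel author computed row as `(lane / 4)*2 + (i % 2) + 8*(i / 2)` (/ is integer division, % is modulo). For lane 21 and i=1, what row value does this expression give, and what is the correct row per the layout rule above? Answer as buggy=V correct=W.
`(lane / 4)*2 + (i % 2) + 8*(i / 2)`[21,1]→11
lane 21→21/4=5, 21 mod 4=1
i=1  r:2·1+1→3  c:5
row: 11 vs 3

buggy=11 correct=3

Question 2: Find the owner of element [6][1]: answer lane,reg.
c=1→G=1  r=6→T=3,p=0
L=1*4+3=7  i=0=0

7,0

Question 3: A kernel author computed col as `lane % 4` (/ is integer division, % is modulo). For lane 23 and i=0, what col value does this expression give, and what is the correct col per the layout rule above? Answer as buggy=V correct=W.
buggy=3 correct=5

`lane % 4`[23,0]⇒3
lane 23⇒23/4=5, 23 mod 4=3
i=0  r:2·3+0⇒6  c:5
col: 3 vs 5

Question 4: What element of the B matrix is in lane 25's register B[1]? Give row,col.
lane 25: G=6 (25/4), T=1 (25%4)
i=1: r=1*2+1=3, c=G=6

3,6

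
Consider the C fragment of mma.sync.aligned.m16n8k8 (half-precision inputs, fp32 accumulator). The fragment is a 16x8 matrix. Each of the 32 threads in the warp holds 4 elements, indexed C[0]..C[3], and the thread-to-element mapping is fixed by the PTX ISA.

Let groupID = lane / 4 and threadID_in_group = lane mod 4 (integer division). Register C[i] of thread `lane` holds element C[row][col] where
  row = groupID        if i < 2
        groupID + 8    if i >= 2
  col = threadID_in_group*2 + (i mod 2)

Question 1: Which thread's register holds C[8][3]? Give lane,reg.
1,3

r=8⇒gr=0,Rb=1  c=3⇒th=1,odd=1
L=0*4+1=1  i=1*2+1=3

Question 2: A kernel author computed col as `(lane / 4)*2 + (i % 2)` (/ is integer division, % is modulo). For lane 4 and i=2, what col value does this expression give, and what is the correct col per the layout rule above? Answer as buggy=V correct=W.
`(lane / 4)*2 + (i % 2)`[4,2]→2
4: G=1,T=0
[2] (1+8,0*2+0) = (9,0)
col: 2 vs 0

buggy=2 correct=0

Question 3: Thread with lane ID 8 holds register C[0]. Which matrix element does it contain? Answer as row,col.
2,0

lane 8⇒8/4=2, 8 mod 4=0
i=0  r:2+0⇒2  c:2·0+0⇒0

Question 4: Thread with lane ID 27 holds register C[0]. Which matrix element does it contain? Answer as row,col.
L=27→G=27>>2=6, T=27&3=3
[0]→row 6+0=6  col 3·2+0=6

6,6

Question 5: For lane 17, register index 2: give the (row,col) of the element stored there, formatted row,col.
12,2

17: G=4,T=1
[2] (4+8,1*2+0) = (12,2)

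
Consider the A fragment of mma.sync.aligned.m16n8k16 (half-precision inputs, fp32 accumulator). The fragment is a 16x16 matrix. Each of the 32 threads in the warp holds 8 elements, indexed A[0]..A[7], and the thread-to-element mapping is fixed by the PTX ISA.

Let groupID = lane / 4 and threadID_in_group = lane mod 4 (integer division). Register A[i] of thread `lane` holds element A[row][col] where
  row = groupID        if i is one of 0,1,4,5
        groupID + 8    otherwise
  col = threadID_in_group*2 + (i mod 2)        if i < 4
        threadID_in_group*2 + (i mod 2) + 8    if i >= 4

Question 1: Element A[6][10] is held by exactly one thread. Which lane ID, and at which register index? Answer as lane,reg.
r=6->g=6,rb=0  c=10->cb=1,t=1,b0=0
L=6*4+1=25  i=1*4+0*2+0=4

25,4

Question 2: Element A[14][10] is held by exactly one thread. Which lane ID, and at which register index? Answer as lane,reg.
25,6

r:14=>grp=6,rB=1  c:10=>cB=1,tig=1,lo=0
L=6*4+1=25  i=1*4+1*2+0=6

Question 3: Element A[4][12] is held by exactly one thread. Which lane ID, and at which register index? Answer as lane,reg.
18,4

r:4=>grp=4,rB=0  c:12=>cB=1,tig=2,lo=0
L=4*4+2=18  i=1*4+0*2+0=4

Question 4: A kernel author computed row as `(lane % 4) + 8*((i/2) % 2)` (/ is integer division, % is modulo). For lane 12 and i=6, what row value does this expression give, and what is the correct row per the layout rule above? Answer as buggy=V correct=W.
`(lane % 4) + 8*((i/2) % 2)`[12,6]->8
lane 12->12/4=3, 12 mod 4=0
i=6  r:3+8->11  c:2·0+0+8->8
row: 8 vs 11

buggy=8 correct=11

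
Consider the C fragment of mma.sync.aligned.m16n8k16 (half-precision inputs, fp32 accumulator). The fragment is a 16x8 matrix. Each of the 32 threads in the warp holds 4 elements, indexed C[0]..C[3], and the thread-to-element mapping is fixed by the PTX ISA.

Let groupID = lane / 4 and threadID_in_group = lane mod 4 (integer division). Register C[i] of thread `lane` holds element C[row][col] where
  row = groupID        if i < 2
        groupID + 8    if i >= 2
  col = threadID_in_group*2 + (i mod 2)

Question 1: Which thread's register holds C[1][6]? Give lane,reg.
r=1⇒gr=1,Rb=0  c=6⇒th=3,odd=0
L=1*4+3=7  i=0*2+0=0

7,0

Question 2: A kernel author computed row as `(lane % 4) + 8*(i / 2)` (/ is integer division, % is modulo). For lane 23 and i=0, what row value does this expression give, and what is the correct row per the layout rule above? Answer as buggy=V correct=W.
buggy=3 correct=5

`(lane % 4) + 8*(i / 2)`[23,0]->3
lane 23->23/4=5, 23 mod 4=3
i=0  r:5+0->5  c:2·3+0->6
row: 3 vs 5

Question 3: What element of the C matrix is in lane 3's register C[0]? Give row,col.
3: gid=0,tid=3
[0] (0+0,3*2+0) = (0,6)

0,6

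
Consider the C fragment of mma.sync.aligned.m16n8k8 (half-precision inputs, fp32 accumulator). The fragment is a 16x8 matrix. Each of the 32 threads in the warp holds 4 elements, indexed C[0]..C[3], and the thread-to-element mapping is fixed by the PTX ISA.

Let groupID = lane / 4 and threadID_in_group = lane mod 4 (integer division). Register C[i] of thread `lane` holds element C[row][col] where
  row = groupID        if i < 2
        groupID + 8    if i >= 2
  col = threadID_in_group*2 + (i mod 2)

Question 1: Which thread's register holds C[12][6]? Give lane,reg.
r=12→G=4,rhi=1  c=6→T=3,p=0
L=4*4+3=19  i=1*2+0=2

19,2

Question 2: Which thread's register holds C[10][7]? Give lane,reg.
r: 10->gid=2,r8=1  c: 7->tid=3,i&1=1
L=2*4+3=11  i=1*2+1=3

11,3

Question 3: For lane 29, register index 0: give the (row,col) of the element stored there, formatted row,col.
7,2

L=29⇒gr=29>>2=7, th=29&3=1
[0]⇒row 7+0=7  col 1·2+0=2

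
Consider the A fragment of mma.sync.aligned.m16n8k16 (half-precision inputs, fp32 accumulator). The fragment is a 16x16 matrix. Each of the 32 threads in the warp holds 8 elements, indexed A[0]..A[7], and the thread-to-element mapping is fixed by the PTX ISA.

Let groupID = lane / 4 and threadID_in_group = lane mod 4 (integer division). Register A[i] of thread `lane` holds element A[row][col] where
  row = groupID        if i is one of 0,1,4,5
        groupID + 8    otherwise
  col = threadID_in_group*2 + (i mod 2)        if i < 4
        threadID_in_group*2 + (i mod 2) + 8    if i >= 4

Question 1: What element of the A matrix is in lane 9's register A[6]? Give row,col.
10,10

L=9->g=9>>2=2, t=9&3=1
[6]->row 2+8=10  col 1·2+0+8=10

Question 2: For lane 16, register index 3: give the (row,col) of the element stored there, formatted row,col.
L=16→G=16>>2=4, T=16&3=0
[3]→row 4+8=12  col 0·2+1+0=1

12,1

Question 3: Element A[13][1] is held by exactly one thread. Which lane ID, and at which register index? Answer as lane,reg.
20,3

r=13⇒gr=5,Rb=1  c=1⇒Cb=0,th=0,odd=1
L=5*4+0=20  i=0*4+1*2+1=3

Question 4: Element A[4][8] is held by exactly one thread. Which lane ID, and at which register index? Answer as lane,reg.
r=4⇒gr=4,Rb=0  c=8⇒Cb=1,th=0,odd=0
L=4*4+0=16  i=1*4+0*2+0=4

16,4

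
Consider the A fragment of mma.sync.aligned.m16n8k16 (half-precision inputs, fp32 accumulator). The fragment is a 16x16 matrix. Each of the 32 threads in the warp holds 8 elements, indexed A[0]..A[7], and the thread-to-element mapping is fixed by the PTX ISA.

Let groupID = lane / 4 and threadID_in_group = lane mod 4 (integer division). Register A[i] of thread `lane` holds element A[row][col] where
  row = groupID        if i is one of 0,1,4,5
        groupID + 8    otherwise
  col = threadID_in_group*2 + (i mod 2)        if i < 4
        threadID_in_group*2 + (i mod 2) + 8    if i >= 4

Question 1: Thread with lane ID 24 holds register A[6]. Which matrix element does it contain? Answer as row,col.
14,8

lane 24→24/4=6, 24 mod 4=0
i=6  r:6+8→14  c:2·0+0+8→8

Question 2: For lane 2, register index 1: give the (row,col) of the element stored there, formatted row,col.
0,5

lane 2->2/4=0, 2 mod 4=2
i=1  r:0+0->0  c:2·2+1+0->5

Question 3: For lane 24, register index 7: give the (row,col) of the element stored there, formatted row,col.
lane 24=>24/4=6, 24 mod 4=0
i=7  r:6+8=>14  c:2·0+1+8=>9

14,9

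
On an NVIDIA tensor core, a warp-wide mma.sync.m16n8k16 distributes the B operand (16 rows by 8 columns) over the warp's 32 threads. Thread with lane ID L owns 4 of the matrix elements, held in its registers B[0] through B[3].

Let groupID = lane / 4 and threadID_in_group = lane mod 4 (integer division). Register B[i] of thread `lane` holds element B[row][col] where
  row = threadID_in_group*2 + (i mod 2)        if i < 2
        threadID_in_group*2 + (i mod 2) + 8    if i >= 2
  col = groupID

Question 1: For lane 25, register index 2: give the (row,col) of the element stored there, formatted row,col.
10,6

L=25->gid=25>>2=6, tid=25&3=1
[2]->row 1·2+0+8=10  col gid=6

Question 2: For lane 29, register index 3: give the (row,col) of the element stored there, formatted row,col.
lane 29->29/4=7, 29 mod 4=1
i=3  r:2·1+1+8->11  c:7

11,7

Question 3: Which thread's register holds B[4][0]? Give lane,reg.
2,0

c: 0->gid=0  r: 4->r8=0,tid=2,i&1=0
L=0*4+2=2  i=0*2+0=0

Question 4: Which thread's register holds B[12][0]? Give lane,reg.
2,2

c: 0->gid=0  r: 12->r8=1,tid=2,i&1=0
L=0*4+2=2  i=1*2+0=2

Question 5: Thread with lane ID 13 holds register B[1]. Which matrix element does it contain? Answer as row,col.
L=13=>grp=13>>2=3, tig=13&3=1
[1]=>row 1·2+1+0=3  col grp=3

3,3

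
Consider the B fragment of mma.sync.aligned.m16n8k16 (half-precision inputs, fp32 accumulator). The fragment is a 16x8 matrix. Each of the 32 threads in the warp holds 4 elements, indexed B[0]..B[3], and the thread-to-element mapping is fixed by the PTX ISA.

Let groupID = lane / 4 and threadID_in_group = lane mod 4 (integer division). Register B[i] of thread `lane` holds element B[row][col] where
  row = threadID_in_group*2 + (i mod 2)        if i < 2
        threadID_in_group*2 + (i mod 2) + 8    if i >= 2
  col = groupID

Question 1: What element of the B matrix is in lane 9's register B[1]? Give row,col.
9: gid=2,tid=1
[1] (1*2+1+0,2) = (3,2)

3,2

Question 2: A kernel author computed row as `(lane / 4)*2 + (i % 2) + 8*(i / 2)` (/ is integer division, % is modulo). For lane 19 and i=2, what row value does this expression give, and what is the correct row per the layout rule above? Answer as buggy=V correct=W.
`(lane / 4)*2 + (i % 2) + 8*(i / 2)`[19,2]→16
lane 19→19/4=4, 19 mod 4=3
i=2  r:2·3+0+8→14  c:4
row: 16 vs 14

buggy=16 correct=14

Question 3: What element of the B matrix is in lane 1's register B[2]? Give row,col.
1: gr=0,th=1
[2] (1*2+0+8,0) = (10,0)

10,0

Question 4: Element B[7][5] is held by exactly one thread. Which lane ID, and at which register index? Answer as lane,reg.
23,1

c: 5->gid=5  r: 7->r8=0,tid=3,i&1=1
L=5*4+3=23  i=0*2+1=1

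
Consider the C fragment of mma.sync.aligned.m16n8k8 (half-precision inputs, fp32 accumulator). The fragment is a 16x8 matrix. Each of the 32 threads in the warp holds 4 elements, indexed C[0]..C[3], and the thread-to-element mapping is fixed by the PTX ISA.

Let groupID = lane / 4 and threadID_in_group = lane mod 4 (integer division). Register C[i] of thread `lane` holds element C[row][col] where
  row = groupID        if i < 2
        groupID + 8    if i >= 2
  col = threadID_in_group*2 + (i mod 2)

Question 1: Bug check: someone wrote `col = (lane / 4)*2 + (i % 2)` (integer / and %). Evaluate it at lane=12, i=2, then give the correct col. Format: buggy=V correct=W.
`(lane / 4)*2 + (i % 2)`[12,2]→6
12: G=3,T=0
[2] (3+8,0*2+0) = (11,0)
col: 6 vs 0

buggy=6 correct=0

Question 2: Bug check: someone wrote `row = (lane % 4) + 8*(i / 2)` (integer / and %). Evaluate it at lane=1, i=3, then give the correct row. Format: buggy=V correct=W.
`(lane % 4) + 8*(i / 2)`[1,3]->9
lane 1: gid=0 (1/4), tid=1 (1%4)
i=3: r=0+8=8, c=1*2+1=3
row: 9 vs 8

buggy=9 correct=8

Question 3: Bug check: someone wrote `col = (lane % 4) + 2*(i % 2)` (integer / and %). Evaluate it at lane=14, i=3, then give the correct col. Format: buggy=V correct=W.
`(lane % 4) + 2*(i % 2)`[14,3]->4
14: gid=3,tid=2
[3] (3+8,2*2+1) = (11,5)
col: 4 vs 5

buggy=4 correct=5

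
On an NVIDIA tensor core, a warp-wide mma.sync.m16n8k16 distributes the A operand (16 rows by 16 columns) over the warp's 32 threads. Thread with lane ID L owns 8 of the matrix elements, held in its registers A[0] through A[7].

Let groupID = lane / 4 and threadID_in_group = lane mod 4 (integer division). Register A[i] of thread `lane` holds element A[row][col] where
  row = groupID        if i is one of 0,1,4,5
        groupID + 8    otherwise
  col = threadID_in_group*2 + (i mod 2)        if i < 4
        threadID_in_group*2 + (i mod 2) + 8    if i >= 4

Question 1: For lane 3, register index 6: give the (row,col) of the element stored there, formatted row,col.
L=3=>grp=3>>2=0, tig=3&3=3
[6]=>row 0+8=8  col 3·2+0+8=14

8,14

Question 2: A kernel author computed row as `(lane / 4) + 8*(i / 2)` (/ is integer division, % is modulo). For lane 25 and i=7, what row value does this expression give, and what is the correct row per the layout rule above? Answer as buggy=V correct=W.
buggy=30 correct=14

`(lane / 4) + 8*(i / 2)`[25,7]->30
25: g=6,t=1
[7] (6+8,1*2+1+8) = (14,11)
row: 30 vs 14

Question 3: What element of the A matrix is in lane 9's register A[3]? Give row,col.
lane 9=>9/4=2, 9 mod 4=1
i=3  r:2+8=>10  c:2·1+1+0=>3

10,3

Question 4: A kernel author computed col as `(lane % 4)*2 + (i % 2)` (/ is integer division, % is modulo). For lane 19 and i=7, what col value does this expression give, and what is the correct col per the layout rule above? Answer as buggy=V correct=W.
buggy=7 correct=15

`(lane % 4)*2 + (i % 2)`[19,7]⇒7
lane 19⇒19/4=4, 19 mod 4=3
i=7  r:4+8⇒12  c:2·3+1+8⇒15
col: 7 vs 15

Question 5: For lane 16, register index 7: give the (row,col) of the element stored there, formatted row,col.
lane 16: grp=4 (16/4), tig=0 (16%4)
i=7: r=4+8=12, c=0*2+1+8=9

12,9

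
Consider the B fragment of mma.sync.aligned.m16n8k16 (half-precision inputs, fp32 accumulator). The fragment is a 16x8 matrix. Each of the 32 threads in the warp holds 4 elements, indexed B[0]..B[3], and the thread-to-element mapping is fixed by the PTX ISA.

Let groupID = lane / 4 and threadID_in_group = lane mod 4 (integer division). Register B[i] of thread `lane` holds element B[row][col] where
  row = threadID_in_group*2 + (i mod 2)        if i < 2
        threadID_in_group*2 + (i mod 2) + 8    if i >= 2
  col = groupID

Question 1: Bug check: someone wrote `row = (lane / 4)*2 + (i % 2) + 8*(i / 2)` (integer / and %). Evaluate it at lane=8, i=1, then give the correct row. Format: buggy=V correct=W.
`(lane / 4)*2 + (i % 2) + 8*(i / 2)`[8,1]⇒5
lane 8: gr=2 (8/4), th=0 (8%4)
i=1: r=0*2+1+0=1, c=gr=2
row: 5 vs 1

buggy=5 correct=1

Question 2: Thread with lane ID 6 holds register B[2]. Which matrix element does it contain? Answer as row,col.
lane 6: G=1 (6/4), T=2 (6%4)
i=2: r=2*2+0+8=12, c=G=1

12,1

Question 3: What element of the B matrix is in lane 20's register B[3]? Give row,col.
20: gid=5,tid=0
[3] (0*2+1+8,5) = (9,5)

9,5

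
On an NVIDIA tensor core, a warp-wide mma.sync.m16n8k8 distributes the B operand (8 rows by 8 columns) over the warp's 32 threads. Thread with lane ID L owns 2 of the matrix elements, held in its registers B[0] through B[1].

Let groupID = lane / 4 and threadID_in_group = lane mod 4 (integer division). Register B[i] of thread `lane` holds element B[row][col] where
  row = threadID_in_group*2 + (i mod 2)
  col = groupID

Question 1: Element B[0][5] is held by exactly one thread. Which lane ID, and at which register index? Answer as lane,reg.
c: 5->gid=5  r: 0->tid=0,i&1=0
L=5*4+0=20  i=0=0

20,0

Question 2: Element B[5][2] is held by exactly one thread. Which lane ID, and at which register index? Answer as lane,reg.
10,1

c:2=>grp=2  r:5=>tig=2,lo=1
L=2*4+2=10  i=1=1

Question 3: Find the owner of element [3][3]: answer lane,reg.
c:3=>grp=3  r:3=>tig=1,lo=1
L=3*4+1=13  i=1=1

13,1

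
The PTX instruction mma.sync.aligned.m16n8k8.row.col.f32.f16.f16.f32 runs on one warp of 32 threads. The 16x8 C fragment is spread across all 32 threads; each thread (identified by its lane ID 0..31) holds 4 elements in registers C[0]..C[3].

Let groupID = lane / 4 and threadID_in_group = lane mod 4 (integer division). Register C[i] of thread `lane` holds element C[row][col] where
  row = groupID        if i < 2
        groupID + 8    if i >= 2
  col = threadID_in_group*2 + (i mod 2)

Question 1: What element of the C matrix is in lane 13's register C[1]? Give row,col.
lane 13: gr=3 (13/4), th=1 (13%4)
i=1: r=3+0=3, c=1*2+1=3

3,3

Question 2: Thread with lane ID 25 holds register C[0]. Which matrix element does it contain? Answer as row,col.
6,2

L=25->g=25>>2=6, t=25&3=1
[0]->row 6+0=6  col 1·2+0=2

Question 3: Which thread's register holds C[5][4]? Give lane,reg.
r=5->g=5,rb=0  c=4->t=2,b0=0
L=5*4+2=22  i=0*2+0=0

22,0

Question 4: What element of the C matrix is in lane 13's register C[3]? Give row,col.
lane 13: gr=3 (13/4), th=1 (13%4)
i=3: r=3+8=11, c=1*2+1=3

11,3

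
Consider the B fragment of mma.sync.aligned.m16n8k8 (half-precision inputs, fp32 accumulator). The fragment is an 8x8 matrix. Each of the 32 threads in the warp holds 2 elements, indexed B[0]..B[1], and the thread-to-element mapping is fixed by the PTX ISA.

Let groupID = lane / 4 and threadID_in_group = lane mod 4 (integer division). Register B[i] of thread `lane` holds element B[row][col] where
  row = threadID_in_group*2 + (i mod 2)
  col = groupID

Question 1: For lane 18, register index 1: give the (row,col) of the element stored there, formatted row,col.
5,4

L=18=>grp=18>>2=4, tig=18&3=2
[1]=>row 2·2+1=5  col grp=4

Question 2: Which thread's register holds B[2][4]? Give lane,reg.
17,0

c=4⇒gr=4  r=2⇒th=1,odd=0
L=4*4+1=17  i=0=0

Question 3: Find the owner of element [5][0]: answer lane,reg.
2,1

c=0⇒gr=0  r=5⇒th=2,odd=1
L=0*4+2=2  i=1=1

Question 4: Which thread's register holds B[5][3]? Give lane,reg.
c: 3->gid=3  r: 5->tid=2,i&1=1
L=3*4+2=14  i=1=1

14,1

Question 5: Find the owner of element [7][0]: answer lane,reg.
3,1

c=0⇒gr=0  r=7⇒th=3,odd=1
L=0*4+3=3  i=1=1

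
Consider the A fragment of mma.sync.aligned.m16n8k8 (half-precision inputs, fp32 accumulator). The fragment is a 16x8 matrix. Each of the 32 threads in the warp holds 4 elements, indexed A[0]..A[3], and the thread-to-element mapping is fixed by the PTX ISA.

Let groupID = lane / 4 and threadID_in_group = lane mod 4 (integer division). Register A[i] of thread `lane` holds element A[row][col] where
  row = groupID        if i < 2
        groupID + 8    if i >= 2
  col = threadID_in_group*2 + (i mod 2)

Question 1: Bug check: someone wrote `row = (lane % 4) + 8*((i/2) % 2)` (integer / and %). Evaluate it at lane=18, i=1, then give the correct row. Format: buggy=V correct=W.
buggy=2 correct=4

`(lane % 4) + 8*((i/2) % 2)`[18,1]⇒2
lane 18⇒18/4=4, 18 mod 4=2
i=1  r:4+0⇒4  c:2·2+1⇒5
row: 2 vs 4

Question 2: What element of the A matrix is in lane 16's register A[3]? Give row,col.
12,1

L=16=>grp=16>>2=4, tig=16&3=0
[3]=>row 4+8=12  col 0·2+1=1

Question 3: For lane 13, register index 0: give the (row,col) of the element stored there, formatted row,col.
3,2

L=13->gid=13>>2=3, tid=13&3=1
[0]->row 3+0=3  col 1·2+0=2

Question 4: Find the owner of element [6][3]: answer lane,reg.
r: 6->gid=6,r8=0  c: 3->tid=1,i&1=1
L=6*4+1=25  i=0*2+1=1

25,1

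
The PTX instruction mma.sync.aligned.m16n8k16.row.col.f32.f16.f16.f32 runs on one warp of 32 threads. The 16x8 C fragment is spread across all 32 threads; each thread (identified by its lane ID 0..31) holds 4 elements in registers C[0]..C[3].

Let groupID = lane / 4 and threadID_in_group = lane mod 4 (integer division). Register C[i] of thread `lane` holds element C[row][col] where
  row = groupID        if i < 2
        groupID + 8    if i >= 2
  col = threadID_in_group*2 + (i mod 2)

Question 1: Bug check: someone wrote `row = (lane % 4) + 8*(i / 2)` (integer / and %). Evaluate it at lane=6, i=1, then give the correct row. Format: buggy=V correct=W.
buggy=2 correct=1

`(lane % 4) + 8*(i / 2)`[6,1]=>2
L=6=>grp=6>>2=1, tig=6&3=2
[1]=>row 1+0=1  col 2·2+1=5
row: 2 vs 1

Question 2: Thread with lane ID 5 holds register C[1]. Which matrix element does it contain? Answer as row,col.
lane 5=>5/4=1, 5 mod 4=1
i=1  r:1+0=>1  c:2·1+1=>3

1,3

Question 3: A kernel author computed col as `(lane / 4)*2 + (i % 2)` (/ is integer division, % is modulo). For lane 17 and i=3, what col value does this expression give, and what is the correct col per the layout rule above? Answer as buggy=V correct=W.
`(lane / 4)*2 + (i % 2)`[17,3]->9
L=17->gid=17>>2=4, tid=17&3=1
[3]->row 4+8=12  col 1·2+1=3
col: 9 vs 3

buggy=9 correct=3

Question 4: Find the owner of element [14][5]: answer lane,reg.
r: 14->gid=6,r8=1  c: 5->tid=2,i&1=1
L=6*4+2=26  i=1*2+1=3

26,3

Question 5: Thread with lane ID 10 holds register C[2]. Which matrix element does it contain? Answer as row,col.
10,4

10: G=2,T=2
[2] (2+8,2*2+0) = (10,4)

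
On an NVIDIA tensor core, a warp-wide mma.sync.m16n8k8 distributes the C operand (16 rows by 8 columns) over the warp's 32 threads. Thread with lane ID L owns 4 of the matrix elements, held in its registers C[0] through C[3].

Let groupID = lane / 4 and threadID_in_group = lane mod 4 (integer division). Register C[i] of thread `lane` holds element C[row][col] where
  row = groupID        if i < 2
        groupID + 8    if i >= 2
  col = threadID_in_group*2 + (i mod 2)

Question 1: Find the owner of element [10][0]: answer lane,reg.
r=10→G=2,rhi=1  c=0→T=0,p=0
L=2*4+0=8  i=1*2+0=2

8,2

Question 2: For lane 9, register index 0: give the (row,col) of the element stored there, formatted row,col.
lane 9: g=2 (9/4), t=1 (9%4)
i=0: r=2+0=2, c=1*2+0=2

2,2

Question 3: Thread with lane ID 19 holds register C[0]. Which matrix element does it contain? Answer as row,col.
lane 19->19/4=4, 19 mod 4=3
i=0  r:4+0->4  c:2·3+0->6

4,6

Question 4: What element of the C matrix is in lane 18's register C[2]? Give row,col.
12,4

L=18->gid=18>>2=4, tid=18&3=2
[2]->row 4+8=12  col 2·2+0=4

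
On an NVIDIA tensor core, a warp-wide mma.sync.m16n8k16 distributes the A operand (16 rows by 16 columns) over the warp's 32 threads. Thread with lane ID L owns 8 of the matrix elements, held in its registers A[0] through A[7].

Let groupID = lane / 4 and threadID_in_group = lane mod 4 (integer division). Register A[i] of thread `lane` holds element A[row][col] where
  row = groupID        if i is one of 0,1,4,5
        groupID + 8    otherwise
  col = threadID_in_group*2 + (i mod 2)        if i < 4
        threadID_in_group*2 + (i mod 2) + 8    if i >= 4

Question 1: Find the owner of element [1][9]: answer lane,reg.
4,5

r=1->g=1,rb=0  c=9->cb=1,t=0,b0=1
L=1*4+0=4  i=1*4+0*2+1=5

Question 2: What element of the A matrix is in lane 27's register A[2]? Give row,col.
lane 27→27/4=6, 27 mod 4=3
i=2  r:6+8→14  c:2·3+0+0→6

14,6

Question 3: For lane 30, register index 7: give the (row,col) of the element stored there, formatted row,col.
15,13

L=30⇒gr=30>>2=7, th=30&3=2
[7]⇒row 7+8=15  col 2·2+1+8=13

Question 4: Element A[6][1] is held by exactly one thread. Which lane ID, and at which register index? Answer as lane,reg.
r=6⇒gr=6,Rb=0  c=1⇒Cb=0,th=0,odd=1
L=6*4+0=24  i=0*4+0*2+1=1

24,1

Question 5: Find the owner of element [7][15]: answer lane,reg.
31,5

r=7->g=7,rb=0  c=15->cb=1,t=3,b0=1
L=7*4+3=31  i=1*4+0*2+1=5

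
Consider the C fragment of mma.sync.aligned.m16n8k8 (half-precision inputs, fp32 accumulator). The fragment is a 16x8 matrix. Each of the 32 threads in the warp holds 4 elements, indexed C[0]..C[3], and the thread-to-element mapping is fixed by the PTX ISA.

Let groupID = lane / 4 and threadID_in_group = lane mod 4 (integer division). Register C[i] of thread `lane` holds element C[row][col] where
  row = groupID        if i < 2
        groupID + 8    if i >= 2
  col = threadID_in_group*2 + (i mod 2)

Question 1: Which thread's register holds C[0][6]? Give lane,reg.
3,0

r:0=>grp=0,rB=0  c:6=>tig=3,lo=0
L=0*4+3=3  i=0*2+0=0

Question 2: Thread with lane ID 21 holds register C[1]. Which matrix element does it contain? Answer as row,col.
5,3

lane 21: g=5 (21/4), t=1 (21%4)
i=1: r=5+0=5, c=1*2+1=3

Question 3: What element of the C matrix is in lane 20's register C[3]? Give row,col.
20: gid=5,tid=0
[3] (5+8,0*2+1) = (13,1)

13,1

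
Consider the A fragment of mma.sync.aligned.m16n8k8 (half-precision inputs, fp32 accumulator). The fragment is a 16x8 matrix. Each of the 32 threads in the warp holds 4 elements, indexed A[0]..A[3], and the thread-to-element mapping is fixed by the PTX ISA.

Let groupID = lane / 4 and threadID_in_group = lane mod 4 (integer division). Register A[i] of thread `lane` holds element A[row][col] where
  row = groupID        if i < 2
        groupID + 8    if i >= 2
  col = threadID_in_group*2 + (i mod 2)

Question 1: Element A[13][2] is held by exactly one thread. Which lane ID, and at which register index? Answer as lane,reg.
r: 13->gid=5,r8=1  c: 2->tid=1,i&1=0
L=5*4+1=21  i=1*2+0=2

21,2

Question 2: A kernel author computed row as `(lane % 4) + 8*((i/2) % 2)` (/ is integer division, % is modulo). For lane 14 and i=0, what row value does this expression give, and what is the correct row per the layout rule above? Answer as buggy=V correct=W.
buggy=2 correct=3

`(lane % 4) + 8*((i/2) % 2)`[14,0]->2
lane 14: g=3 (14/4), t=2 (14%4)
i=0: r=3+0=3, c=2*2+0=4
row: 2 vs 3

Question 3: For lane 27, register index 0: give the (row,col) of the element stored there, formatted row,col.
6,6

27: grp=6,tig=3
[0] (6+0,3*2+0) = (6,6)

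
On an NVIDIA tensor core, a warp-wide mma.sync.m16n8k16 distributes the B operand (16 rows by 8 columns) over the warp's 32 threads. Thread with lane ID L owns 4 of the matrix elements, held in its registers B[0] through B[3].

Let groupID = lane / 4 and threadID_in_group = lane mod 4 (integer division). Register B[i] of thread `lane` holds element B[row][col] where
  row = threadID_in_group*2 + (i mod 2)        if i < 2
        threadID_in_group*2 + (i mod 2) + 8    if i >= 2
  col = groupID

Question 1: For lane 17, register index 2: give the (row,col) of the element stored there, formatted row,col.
10,4

lane 17⇒17/4=4, 17 mod 4=1
i=2  r:2·1+0+8⇒10  c:4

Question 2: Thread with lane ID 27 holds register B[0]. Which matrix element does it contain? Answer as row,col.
6,6

lane 27→27/4=6, 27 mod 4=3
i=0  r:2·3+0+0→6  c:6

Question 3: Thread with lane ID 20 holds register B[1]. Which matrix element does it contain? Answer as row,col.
1,5

20: grp=5,tig=0
[1] (0*2+1+0,5) = (1,5)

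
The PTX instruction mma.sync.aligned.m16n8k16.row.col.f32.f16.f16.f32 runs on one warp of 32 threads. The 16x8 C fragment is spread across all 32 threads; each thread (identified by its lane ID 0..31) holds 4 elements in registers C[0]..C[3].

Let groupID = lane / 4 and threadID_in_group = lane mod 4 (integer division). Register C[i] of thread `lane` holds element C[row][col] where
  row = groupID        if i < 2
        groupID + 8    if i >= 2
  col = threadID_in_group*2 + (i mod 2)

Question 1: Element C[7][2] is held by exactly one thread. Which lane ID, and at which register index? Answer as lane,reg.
r=7→G=7,rhi=0  c=2→T=1,p=0
L=7*4+1=29  i=0*2+0=0

29,0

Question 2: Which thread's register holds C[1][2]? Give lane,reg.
r=1⇒gr=1,Rb=0  c=2⇒th=1,odd=0
L=1*4+1=5  i=0*2+0=0

5,0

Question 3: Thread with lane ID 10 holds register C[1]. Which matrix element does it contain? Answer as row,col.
2,5

lane 10->10/4=2, 10 mod 4=2
i=1  r:2+0->2  c:2·2+1->5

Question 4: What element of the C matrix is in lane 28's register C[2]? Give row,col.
15,0

lane 28: g=7 (28/4), t=0 (28%4)
i=2: r=7+8=15, c=0*2+0=0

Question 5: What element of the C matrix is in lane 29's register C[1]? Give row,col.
L=29⇒gr=29>>2=7, th=29&3=1
[1]⇒row 7+0=7  col 1·2+1=3

7,3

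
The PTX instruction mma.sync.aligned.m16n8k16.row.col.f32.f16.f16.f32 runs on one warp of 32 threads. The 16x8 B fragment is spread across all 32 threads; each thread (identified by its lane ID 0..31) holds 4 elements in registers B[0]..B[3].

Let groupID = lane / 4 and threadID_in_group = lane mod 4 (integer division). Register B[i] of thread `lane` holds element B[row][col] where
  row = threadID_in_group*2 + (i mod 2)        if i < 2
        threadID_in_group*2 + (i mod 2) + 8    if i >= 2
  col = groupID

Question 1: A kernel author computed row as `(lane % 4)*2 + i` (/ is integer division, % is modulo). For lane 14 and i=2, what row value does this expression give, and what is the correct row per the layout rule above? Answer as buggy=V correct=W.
`(lane % 4)*2 + i`[14,2]->6
L=14->gid=14>>2=3, tid=14&3=2
[2]->row 2·2+0+8=12  col gid=3
row: 6 vs 12

buggy=6 correct=12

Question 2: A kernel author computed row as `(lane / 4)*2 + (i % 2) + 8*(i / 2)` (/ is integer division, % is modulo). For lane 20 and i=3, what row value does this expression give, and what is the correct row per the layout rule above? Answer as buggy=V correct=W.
buggy=19 correct=9

`(lane / 4)*2 + (i % 2) + 8*(i / 2)`[20,3]->19
lane 20: gid=5 (20/4), tid=0 (20%4)
i=3: r=0*2+1+8=9, c=gid=5
row: 19 vs 9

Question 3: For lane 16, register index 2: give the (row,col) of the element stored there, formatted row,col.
8,4

L=16=>grp=16>>2=4, tig=16&3=0
[2]=>row 0·2+0+8=8  col grp=4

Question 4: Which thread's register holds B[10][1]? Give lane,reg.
5,2

c:1=>grp=1  r:10=>rB=1,tig=1,lo=0
L=1*4+1=5  i=1*2+0=2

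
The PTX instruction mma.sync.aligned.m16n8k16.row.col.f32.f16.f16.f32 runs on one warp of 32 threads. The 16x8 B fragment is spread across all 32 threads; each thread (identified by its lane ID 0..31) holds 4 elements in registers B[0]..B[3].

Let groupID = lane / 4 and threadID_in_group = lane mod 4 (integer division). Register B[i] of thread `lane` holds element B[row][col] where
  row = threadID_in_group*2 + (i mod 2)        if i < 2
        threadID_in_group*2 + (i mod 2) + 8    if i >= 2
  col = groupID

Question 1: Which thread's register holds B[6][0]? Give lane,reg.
3,0

c:0=>grp=0  r:6=>rB=0,tig=3,lo=0
L=0*4+3=3  i=0*2+0=0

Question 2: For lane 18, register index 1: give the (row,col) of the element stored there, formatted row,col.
lane 18=>18/4=4, 18 mod 4=2
i=1  r:2·2+1+0=>5  c:4

5,4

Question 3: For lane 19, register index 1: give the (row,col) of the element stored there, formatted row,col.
7,4

lane 19→19/4=4, 19 mod 4=3
i=1  r:2·3+1+0→7  c:4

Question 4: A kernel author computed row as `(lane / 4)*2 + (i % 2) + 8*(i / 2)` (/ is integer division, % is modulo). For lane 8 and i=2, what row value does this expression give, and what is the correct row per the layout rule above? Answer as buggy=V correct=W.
buggy=12 correct=8

`(lane / 4)*2 + (i % 2) + 8*(i / 2)`[8,2]->12
lane 8: g=2 (8/4), t=0 (8%4)
i=2: r=0*2+0+8=8, c=g=2
row: 12 vs 8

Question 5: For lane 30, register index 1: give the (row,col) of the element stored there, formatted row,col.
5,7

L=30->g=30>>2=7, t=30&3=2
[1]->row 2·2+1+0=5  col g=7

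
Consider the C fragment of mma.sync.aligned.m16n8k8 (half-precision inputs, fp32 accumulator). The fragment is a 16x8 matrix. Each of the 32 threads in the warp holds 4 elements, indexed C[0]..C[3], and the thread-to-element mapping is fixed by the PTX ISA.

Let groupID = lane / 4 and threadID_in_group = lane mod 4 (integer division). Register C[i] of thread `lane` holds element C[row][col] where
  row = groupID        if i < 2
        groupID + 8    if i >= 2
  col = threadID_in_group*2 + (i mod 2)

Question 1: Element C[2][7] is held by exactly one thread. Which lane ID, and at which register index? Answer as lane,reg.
11,1

r=2->g=2,rb=0  c=7->t=3,b0=1
L=2*4+3=11  i=0*2+1=1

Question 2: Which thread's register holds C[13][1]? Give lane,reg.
r=13→G=5,rhi=1  c=1→T=0,p=1
L=5*4+0=20  i=1*2+1=3

20,3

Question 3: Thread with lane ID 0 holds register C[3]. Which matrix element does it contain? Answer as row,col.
lane 0->0/4=0, 0 mod 4=0
i=3  r:0+8->8  c:2·0+1->1

8,1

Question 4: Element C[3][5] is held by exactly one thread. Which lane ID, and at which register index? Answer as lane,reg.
r=3⇒gr=3,Rb=0  c=5⇒th=2,odd=1
L=3*4+2=14  i=0*2+1=1

14,1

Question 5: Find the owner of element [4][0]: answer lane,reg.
16,0

r=4⇒gr=4,Rb=0  c=0⇒th=0,odd=0
L=4*4+0=16  i=0*2+0=0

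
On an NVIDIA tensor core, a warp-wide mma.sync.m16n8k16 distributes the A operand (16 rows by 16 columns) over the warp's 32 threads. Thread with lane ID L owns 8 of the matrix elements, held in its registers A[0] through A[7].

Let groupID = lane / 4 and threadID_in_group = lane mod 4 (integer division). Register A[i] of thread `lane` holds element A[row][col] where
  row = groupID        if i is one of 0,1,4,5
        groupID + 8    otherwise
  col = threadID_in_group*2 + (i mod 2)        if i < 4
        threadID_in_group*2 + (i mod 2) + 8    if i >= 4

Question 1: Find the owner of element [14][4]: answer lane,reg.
r=14⇒gr=6,Rb=1  c=4⇒Cb=0,th=2,odd=0
L=6*4+2=26  i=0*4+1*2+0=2

26,2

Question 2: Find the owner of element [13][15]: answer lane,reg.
23,7

r: 13->gid=5,r8=1  c: 15->c8=1,tid=3,i&1=1
L=5*4+3=23  i=1*4+1*2+1=7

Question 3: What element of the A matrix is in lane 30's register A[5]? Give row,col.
7,13

lane 30: g=7 (30/4), t=2 (30%4)
i=5: r=7+0=7, c=2*2+1+8=13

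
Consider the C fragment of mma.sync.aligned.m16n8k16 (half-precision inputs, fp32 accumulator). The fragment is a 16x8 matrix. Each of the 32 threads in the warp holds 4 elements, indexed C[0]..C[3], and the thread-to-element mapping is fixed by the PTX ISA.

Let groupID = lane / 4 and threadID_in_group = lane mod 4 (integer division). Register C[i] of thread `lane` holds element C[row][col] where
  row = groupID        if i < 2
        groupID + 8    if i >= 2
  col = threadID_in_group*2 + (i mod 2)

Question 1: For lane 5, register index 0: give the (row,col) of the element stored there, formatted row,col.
5: gid=1,tid=1
[0] (1+0,1*2+0) = (1,2)

1,2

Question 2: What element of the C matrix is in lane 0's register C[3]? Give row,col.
L=0->gid=0>>2=0, tid=0&3=0
[3]->row 0+8=8  col 0·2+1=1

8,1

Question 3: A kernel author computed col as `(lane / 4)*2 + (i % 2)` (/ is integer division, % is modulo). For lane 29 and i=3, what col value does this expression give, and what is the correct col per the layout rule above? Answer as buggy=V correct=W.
`(lane / 4)*2 + (i % 2)`[29,3]=>15
lane 29=>29/4=7, 29 mod 4=1
i=3  r:7+8=>15  c:2·1+1=>3
col: 15 vs 3

buggy=15 correct=3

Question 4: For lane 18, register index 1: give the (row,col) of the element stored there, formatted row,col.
L=18->gid=18>>2=4, tid=18&3=2
[1]->row 4+0=4  col 2·2+1=5

4,5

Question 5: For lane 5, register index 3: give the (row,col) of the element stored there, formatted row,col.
9,3

L=5->g=5>>2=1, t=5&3=1
[3]->row 1+8=9  col 1·2+1=3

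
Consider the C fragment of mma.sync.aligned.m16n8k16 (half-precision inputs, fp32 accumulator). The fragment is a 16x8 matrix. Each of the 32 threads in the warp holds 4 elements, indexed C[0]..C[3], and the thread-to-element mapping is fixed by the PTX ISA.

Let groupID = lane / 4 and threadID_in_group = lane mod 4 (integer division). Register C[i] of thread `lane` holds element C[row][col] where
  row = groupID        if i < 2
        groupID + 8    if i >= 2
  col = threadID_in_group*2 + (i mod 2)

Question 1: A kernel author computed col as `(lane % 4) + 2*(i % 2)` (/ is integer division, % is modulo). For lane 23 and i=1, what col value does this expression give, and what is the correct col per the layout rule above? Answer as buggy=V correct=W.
`(lane % 4) + 2*(i % 2)`[23,1]->5
L=23->g=23>>2=5, t=23&3=3
[1]->row 5+0=5  col 3·2+1=7
col: 5 vs 7

buggy=5 correct=7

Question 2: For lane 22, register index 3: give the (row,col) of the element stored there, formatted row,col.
13,5

22: G=5,T=2
[3] (5+8,2*2+1) = (13,5)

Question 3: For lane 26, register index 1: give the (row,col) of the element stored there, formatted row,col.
6,5

lane 26: G=6 (26/4), T=2 (26%4)
i=1: r=6+0=6, c=2*2+1=5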